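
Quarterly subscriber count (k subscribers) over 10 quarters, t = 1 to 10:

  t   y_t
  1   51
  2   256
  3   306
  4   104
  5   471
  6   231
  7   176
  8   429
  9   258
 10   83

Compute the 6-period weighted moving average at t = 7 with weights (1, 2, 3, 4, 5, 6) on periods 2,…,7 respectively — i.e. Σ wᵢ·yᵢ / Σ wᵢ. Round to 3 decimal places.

251.190

Weighted sum: 1·256 + 2·306 + 3·104 + 4·471 + 5·231 + 6·176 = 256 + 612 + 312 + 1884 + 1155 + 1056 = 5275
Weight total: 1 + 2 + 3 + 4 + 5 + 6 = 21
WMA = 5275 / 21 = 251.190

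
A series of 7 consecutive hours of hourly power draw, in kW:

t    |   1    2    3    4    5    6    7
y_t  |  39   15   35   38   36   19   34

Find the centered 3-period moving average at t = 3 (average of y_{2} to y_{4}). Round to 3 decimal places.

29.333

Sum of periods 2–4: 15 + 35 + 38 = 88
Divide by 3: 88 / 3 = 29.333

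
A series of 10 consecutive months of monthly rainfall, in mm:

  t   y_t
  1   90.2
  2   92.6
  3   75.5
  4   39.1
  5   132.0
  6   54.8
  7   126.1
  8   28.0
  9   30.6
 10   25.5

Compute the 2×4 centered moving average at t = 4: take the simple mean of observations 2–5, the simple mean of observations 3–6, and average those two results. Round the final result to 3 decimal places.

80.075

Sum over 2–5: 92.6 + 75.5 + 39.1 + 132.0 = 339.2
Sum over 3–6: 75.5 + 39.1 + 132.0 + 54.8 = 301.4
CMA at t=4 = (339.2 + 301.4) / (2·4) = 640.6 / 8 = 80.075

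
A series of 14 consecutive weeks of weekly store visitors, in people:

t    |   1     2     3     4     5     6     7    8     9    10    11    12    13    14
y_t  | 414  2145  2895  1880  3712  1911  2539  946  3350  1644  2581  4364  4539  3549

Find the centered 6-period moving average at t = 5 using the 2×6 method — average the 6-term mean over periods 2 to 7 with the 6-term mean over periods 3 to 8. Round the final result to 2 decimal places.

2413.75

Sum over 2–7: 2145 + 2895 + 1880 + 3712 + 1911 + 2539 = 15082
Sum over 3–8: 2895 + 1880 + 3712 + 1911 + 2539 + 946 = 13883
CMA at t=5 = (15082 + 13883) / (2·6) = 28965 / 12 = 2413.75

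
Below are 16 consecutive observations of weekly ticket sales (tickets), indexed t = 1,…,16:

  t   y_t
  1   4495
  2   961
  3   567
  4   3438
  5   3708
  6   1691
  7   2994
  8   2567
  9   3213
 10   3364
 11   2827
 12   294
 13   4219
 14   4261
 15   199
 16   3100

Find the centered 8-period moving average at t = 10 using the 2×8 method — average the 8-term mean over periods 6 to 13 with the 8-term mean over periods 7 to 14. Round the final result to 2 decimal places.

2806.75

Sum over 6–13: 1691 + 2994 + 2567 + 3213 + 3364 + 2827 + 294 + 4219 = 21169
Sum over 7–14: 2994 + 2567 + 3213 + 3364 + 2827 + 294 + 4219 + 4261 = 23739
CMA at t=10 = (21169 + 23739) / (2·8) = 44908 / 16 = 2806.75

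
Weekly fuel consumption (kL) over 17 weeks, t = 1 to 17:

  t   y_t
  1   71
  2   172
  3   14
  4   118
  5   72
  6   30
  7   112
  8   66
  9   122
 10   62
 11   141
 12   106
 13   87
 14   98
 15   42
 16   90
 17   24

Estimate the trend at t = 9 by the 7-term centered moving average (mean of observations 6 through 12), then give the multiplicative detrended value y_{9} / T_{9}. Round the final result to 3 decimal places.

1.336

Trend T_9 = (30 + 112 + 66 + 122 + 62 + 141 + 106) / 7 = 639/7 = 91.28571
Ratio to trend: 122 / 91.28571 = 1.336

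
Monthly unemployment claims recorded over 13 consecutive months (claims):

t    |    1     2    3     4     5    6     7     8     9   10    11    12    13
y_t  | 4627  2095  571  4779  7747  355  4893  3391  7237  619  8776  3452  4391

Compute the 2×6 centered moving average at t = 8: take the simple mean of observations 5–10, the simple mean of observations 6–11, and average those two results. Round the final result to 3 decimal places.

4126.083

Sum over 5–10: 7747 + 355 + 4893 + 3391 + 7237 + 619 = 24242
Sum over 6–11: 355 + 4893 + 3391 + 7237 + 619 + 8776 = 25271
CMA at t=8 = (24242 + 25271) / (2·6) = 49513 / 12 = 4126.083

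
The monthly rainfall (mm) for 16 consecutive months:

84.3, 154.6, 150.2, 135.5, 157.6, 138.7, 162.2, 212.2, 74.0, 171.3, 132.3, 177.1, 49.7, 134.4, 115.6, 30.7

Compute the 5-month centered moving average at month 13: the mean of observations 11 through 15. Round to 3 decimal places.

121.820

Sum of periods 11–15: 132.3 + 177.1 + 49.7 + 134.4 + 115.6 = 609.1
Divide by 5: 609.1 / 5 = 121.820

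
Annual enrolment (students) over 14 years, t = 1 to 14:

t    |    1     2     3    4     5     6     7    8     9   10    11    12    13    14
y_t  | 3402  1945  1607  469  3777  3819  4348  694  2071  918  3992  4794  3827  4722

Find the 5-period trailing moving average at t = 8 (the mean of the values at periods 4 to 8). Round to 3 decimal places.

2621.400

Sum of periods 4–8: 469 + 3777 + 3819 + 4348 + 694 = 13107
Divide by 5: 13107 / 5 = 2621.400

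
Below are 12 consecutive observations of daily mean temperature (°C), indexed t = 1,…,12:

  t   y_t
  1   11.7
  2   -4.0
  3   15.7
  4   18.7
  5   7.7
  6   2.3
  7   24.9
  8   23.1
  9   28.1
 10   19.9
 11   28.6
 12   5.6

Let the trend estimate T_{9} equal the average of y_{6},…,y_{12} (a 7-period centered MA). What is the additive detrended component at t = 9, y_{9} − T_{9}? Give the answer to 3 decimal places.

Trend T_9 = (2.3 + 24.9 + 23.1 + 28.1 + 19.9 + 28.6 + 5.6) / 7 = 132.5/7 = 18.92857
Detrended value: 28.1 − 18.92857 = 9.171

9.171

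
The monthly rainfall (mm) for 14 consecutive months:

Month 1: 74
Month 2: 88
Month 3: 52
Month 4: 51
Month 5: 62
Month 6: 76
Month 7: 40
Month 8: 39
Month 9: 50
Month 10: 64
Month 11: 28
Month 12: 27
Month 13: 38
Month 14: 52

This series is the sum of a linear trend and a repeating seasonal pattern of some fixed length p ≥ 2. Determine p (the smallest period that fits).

4

First differences y_{t+1} − y_t: 14, -36, -1, 11, 14, -36, -1, 11, 14, -36, …
The difference pattern repeats every 4 terms and not for any smaller step, so p = 4.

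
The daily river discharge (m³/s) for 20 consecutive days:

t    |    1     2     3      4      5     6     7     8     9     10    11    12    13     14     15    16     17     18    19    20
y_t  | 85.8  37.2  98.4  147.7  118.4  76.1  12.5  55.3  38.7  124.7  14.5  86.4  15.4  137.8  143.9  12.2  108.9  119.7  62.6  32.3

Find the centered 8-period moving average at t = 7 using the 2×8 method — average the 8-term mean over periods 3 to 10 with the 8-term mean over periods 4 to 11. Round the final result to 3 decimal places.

78.731

Sum over 3–10: 98.4 + 147.7 + 118.4 + 76.1 + 12.5 + 55.3 + 38.7 + 124.7 = 671.8
Sum over 4–11: 147.7 + 118.4 + 76.1 + 12.5 + 55.3 + 38.7 + 124.7 + 14.5 = 587.9
CMA at t=7 = (671.8 + 587.9) / (2·8) = 1259.7 / 16 = 78.731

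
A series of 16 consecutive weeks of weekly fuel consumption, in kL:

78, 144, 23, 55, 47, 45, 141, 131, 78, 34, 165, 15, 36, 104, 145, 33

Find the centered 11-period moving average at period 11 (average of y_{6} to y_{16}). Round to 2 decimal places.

Sum of periods 6–16: 45 + 141 + 131 + 78 + 34 + 165 + 15 + 36 + 104 + 145 + 33 = 927
Divide by 11: 927 / 11 = 84.27

84.27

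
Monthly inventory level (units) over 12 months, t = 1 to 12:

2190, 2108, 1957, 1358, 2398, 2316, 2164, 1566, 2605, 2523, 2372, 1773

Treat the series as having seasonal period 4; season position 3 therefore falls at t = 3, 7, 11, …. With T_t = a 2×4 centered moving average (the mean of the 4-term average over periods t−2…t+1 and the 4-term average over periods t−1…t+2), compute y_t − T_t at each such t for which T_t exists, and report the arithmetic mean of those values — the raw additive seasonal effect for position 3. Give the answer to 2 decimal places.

27.44

Season position 3 occurs at t = 3, 7 (where T_t is defined).
t=3: T_3 = 1929.2500; y_3 − T_3 = 1957 − 1929.2500 = 27.7500
t=7: T_7 = 2136.8750; y_7 − T_7 = 2164 − 2136.8750 = 27.1250
Mean deviation: (27.7500 + 27.1250) / 2 = 27.44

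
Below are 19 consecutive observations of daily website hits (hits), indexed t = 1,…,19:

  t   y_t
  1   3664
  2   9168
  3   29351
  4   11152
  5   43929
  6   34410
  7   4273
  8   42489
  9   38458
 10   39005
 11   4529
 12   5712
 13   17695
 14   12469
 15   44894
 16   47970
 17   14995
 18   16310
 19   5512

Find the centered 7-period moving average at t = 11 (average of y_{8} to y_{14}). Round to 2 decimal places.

Sum of periods 8–14: 42489 + 38458 + 39005 + 4529 + 5712 + 17695 + 12469 = 160357
Divide by 7: 160357 / 7 = 22908.14

22908.14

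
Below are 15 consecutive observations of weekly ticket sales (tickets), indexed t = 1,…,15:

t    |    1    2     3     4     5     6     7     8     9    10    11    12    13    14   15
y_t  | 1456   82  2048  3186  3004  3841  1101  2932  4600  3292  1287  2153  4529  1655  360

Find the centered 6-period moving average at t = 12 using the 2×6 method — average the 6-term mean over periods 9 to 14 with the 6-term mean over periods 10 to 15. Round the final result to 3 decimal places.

Sum over 9–14: 4600 + 3292 + 1287 + 2153 + 4529 + 1655 = 17516
Sum over 10–15: 3292 + 1287 + 2153 + 4529 + 1655 + 360 = 13276
CMA at t=12 = (17516 + 13276) / (2·6) = 30792 / 12 = 2566.000

2566.000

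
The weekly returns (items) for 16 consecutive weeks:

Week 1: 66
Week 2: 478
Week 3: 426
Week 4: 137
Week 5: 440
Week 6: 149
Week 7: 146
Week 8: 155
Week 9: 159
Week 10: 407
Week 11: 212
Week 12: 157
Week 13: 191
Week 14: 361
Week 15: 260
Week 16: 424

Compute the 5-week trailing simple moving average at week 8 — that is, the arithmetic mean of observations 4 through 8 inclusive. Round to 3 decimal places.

Sum of periods 4–8: 137 + 440 + 149 + 146 + 155 = 1027
Divide by 5: 1027 / 5 = 205.400

205.400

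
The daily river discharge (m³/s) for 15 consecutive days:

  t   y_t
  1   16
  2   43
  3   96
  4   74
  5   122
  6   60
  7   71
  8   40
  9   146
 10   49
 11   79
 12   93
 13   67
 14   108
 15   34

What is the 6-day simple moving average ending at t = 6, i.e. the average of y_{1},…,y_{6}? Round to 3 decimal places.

Sum of periods 1–6: 16 + 43 + 96 + 74 + 122 + 60 = 411
Divide by 6: 411 / 6 = 68.500

68.500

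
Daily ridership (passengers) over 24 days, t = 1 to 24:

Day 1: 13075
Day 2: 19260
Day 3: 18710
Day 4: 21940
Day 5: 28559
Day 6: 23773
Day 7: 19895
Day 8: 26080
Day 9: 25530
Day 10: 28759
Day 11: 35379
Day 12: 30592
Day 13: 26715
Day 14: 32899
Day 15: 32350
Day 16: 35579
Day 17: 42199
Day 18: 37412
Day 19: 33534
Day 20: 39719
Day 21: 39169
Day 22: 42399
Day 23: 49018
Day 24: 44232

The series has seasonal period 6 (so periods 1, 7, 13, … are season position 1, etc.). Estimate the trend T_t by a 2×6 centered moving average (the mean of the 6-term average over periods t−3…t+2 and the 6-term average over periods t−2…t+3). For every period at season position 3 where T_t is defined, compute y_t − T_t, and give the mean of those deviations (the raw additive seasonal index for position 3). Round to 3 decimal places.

-1607.583

Season position 3 occurs at t = 9, 15, 21 (where T_t is defined).
t=9: T_9 = 27137.58333; y_9 − T_9 = 25530 − 27137.58333 = -1607.58333
t=15: T_15 = 33957.33333; y_15 − T_15 = 32350 − 33957.33333 = -1607.33333
t=21: T_21 = 40776.83333; y_21 − T_21 = 39169 − 40776.83333 = -1607.83333
Mean deviation: (-1607.58333 + -1607.33333 + -1607.83333) / 3 = -1607.583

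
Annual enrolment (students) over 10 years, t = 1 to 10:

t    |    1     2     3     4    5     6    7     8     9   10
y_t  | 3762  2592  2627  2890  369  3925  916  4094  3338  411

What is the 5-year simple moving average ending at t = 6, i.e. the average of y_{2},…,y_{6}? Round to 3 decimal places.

Sum of periods 2–6: 2592 + 2627 + 2890 + 369 + 3925 = 12403
Divide by 5: 12403 / 5 = 2480.600

2480.600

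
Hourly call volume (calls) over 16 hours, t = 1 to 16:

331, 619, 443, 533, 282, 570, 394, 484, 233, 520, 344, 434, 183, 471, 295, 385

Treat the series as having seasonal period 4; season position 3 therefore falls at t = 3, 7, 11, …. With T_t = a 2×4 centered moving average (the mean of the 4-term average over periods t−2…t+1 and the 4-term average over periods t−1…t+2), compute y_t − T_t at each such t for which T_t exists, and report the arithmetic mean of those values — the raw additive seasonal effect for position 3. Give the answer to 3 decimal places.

Season position 3 occurs at t = 3, 7, 11 (where T_t is defined).
t=3: T_3 = 475.37500; y_3 − T_3 = 443 − 475.37500 = -32.37500
t=7: T_7 = 426.37500; y_7 − T_7 = 394 − 426.37500 = -32.37500
t=11: T_11 = 376.50000; y_11 − T_11 = 344 − 376.50000 = -32.50000
Mean deviation: (-32.37500 + -32.37500 + -32.50000) / 3 = -32.417

-32.417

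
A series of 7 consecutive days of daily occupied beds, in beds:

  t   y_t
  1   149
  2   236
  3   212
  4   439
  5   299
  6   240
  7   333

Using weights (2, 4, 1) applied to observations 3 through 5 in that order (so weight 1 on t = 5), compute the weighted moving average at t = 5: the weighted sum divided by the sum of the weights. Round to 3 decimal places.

Weighted sum: 2·212 + 4·439 + 1·299 = 424 + 1756 + 299 = 2479
Weight total: 2 + 4 + 1 = 7
WMA = 2479 / 7 = 354.143

354.143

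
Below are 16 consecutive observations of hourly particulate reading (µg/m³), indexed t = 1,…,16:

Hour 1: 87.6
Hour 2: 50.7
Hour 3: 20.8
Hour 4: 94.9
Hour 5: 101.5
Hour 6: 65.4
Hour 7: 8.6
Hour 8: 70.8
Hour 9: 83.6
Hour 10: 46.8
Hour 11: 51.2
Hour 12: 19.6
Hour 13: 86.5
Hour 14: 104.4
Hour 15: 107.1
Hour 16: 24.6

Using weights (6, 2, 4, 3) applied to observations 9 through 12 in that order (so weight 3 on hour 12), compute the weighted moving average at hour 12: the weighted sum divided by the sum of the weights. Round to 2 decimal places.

Weighted sum: 6·83.6 + 2·46.8 + 4·51.2 + 3·19.6 = 501.6 + 93.6 + 204.8 + 58.8 = 858.8
Weight total: 6 + 2 + 4 + 3 = 15
WMA = 858.8 / 15 = 57.25

57.25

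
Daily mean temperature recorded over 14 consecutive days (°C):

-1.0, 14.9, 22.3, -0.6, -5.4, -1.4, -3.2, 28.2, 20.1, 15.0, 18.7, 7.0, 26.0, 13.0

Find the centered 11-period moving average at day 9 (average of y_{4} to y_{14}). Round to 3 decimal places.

10.673

Sum of periods 4–14: (-0.6) + (-5.4) + (-1.4) + (-3.2) + 28.2 + 20.1 + 15.0 + 18.7 + 7.0 + 26.0 + 13.0 = 117.4
Divide by 11: 117.4 / 11 = 10.673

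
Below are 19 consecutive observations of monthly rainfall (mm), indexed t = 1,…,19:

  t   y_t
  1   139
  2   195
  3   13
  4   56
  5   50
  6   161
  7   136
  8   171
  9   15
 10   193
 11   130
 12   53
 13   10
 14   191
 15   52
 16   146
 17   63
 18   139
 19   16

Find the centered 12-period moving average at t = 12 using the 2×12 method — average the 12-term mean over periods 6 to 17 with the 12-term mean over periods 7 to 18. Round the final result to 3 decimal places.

109.167

Sum over 6–17: 161 + 136 + 171 + 15 + 193 + 130 + 53 + 10 + 191 + 52 + 146 + 63 = 1321
Sum over 7–18: 136 + 171 + 15 + 193 + 130 + 53 + 10 + 191 + 52 + 146 + 63 + 139 = 1299
CMA at t=12 = (1321 + 1299) / (2·12) = 2620 / 24 = 109.167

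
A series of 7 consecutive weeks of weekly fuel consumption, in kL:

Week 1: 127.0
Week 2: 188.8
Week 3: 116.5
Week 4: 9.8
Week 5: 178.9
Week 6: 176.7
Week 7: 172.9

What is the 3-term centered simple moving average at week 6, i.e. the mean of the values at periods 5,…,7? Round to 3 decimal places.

176.167

Sum of periods 5–7: 178.9 + 176.7 + 172.9 = 528.5
Divide by 3: 528.5 / 3 = 176.167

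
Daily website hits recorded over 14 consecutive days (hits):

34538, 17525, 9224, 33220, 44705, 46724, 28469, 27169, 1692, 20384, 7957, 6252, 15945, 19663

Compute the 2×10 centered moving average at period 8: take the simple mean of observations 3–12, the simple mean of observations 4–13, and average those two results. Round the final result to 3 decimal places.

22915.650

Sum over 3–12: 9224 + 33220 + 44705 + 46724 + 28469 + 27169 + 1692 + 20384 + 7957 + 6252 = 225796
Sum over 4–13: 33220 + 44705 + 46724 + 28469 + 27169 + 1692 + 20384 + 7957 + 6252 + 15945 = 232517
CMA at t=8 = (225796 + 232517) / (2·10) = 458313 / 20 = 22915.650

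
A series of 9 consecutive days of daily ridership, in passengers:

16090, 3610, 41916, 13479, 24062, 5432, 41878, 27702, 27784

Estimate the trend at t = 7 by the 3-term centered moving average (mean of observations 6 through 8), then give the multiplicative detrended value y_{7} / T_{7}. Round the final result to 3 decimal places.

Trend T_7 = (5432 + 41878 + 27702) / 3 = 75012/3 = 25004.00000
Ratio to trend: 41878 / 25004.00000 = 1.675

1.675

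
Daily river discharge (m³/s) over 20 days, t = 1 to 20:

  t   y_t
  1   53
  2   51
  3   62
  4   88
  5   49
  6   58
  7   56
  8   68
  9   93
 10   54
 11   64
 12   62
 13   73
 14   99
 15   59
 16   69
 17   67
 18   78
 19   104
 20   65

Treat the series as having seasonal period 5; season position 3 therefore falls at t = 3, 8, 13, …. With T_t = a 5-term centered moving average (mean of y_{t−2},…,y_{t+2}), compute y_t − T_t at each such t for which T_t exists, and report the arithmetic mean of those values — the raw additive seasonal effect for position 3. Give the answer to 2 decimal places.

1.65

Season position 3 occurs at t = 3, 8, 13, 18 (where T_t is defined).
t=3: T_3 = 60.6000; y_3 − T_3 = 62 − 60.6000 = 1.4000
t=8: T_8 = 65.8000; y_8 − T_8 = 68 − 65.8000 = 2.2000
t=13: T_13 = 71.4000; y_13 − T_13 = 73 − 71.4000 = 1.6000
t=18: T_18 = 76.6000; y_18 − T_18 = 78 − 76.6000 = 1.4000
Mean deviation: (1.4000 + 2.2000 + 1.6000 + 1.4000) / 4 = 1.65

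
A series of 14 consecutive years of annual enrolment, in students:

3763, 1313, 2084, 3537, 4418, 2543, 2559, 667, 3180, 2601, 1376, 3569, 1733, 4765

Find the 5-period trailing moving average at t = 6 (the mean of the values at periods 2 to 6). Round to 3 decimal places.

Sum of periods 2–6: 1313 + 2084 + 3537 + 4418 + 2543 = 13895
Divide by 5: 13895 / 5 = 2779.000

2779.000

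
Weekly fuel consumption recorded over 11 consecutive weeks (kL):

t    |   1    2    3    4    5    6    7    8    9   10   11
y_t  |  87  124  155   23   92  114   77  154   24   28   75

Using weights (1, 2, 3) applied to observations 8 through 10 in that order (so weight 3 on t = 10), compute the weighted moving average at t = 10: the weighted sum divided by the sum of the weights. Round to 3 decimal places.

Weighted sum: 1·154 + 2·24 + 3·28 = 154 + 48 + 84 = 286
Weight total: 1 + 2 + 3 = 6
WMA = 286 / 6 = 47.667

47.667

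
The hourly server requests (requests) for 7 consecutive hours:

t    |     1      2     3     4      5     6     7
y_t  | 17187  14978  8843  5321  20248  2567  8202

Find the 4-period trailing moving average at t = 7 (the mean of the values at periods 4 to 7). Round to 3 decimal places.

Sum of periods 4–7: 5321 + 20248 + 2567 + 8202 = 36338
Divide by 4: 36338 / 4 = 9084.500

9084.500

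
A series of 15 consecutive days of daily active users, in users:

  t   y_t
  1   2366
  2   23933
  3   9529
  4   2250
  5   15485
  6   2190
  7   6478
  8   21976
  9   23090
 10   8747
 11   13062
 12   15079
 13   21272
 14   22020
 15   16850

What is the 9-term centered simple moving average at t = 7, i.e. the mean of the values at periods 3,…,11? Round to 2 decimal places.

11423.00

Sum of periods 3–11: 9529 + 2250 + 15485 + 2190 + 6478 + 21976 + 23090 + 8747 + 13062 = 102807
Divide by 9: 102807 / 9 = 11423.00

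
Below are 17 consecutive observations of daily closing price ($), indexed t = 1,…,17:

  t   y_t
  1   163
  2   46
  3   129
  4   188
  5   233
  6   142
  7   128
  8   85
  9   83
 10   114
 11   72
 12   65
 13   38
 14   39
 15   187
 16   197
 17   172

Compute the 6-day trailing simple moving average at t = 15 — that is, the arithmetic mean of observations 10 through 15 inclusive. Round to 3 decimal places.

85.833

Sum of periods 10–15: 114 + 72 + 65 + 38 + 39 + 187 = 515
Divide by 6: 515 / 6 = 85.833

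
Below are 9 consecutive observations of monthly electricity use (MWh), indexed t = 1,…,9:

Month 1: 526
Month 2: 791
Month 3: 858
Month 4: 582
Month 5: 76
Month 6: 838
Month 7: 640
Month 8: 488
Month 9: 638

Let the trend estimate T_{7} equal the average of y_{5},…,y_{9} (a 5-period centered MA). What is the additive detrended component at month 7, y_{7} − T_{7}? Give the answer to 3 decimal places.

104.000

Trend T_7 = (76 + 838 + 640 + 488 + 638) / 5 = 2680/5 = 536.00000
Detrended value: 640 − 536.00000 = 104.000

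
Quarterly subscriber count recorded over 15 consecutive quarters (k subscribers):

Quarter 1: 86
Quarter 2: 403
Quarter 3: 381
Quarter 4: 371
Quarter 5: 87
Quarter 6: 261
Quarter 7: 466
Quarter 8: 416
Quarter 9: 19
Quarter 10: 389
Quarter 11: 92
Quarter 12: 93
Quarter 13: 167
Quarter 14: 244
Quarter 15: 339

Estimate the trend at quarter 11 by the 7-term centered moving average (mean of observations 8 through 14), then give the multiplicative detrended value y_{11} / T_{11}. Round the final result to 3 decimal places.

Trend T_11 = (416 + 19 + 389 + 92 + 93 + 167 + 244) / 7 = 1420/7 = 202.85714
Ratio to trend: 92 / 202.85714 = 0.454

0.454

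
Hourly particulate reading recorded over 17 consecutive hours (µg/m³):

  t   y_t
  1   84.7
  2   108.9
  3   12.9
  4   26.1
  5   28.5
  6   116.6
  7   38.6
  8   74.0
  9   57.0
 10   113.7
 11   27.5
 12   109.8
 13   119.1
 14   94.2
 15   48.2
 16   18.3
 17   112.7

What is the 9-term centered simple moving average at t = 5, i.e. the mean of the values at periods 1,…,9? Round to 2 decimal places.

60.81

Sum of periods 1–9: 84.7 + 108.9 + 12.9 + 26.1 + 28.5 + 116.6 + 38.6 + 74.0 + 57.0 = 547.3
Divide by 9: 547.3 / 9 = 60.81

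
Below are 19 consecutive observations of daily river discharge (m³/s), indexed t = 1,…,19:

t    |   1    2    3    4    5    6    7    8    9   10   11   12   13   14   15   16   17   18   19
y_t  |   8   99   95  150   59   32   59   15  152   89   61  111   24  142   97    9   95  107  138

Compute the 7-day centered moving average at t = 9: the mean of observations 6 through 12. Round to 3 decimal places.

74.143

Sum of periods 6–12: 32 + 59 + 15 + 152 + 89 + 61 + 111 = 519
Divide by 7: 519 / 7 = 74.143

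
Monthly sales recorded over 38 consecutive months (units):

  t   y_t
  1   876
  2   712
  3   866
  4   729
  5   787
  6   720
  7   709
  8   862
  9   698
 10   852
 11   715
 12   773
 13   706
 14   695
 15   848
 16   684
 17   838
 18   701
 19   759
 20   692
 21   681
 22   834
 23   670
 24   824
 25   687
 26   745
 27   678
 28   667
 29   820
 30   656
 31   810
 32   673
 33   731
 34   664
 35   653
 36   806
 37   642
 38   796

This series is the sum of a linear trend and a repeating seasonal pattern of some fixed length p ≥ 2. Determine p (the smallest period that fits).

7

First differences y_{t+1} − y_t: -164, 154, -137, 58, -67, -11, 153, -164, 154, -137, 58, -67, -11, 153, -164, 154, …
The difference pattern repeats every 7 terms and not for any smaller step, so p = 7.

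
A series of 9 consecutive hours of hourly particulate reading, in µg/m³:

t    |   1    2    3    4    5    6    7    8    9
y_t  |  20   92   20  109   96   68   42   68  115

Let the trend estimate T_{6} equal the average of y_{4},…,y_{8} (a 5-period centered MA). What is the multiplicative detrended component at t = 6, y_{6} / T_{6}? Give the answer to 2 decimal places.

Trend T_6 = (109 + 96 + 68 + 42 + 68) / 5 = 383/5 = 76.6000
Ratio to trend: 68 / 76.6000 = 0.89

0.89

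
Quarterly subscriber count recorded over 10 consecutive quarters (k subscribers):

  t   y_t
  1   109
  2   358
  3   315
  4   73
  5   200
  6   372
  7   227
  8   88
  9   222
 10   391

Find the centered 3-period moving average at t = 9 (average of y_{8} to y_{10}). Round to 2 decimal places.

233.67

Sum of periods 8–10: 88 + 222 + 391 = 701
Divide by 3: 701 / 3 = 233.67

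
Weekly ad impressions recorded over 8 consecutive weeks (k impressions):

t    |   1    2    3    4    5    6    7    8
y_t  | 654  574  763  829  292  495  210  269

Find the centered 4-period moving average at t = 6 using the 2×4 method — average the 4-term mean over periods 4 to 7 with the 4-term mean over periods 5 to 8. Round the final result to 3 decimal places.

Sum over 4–7: 829 + 292 + 495 + 210 = 1826
Sum over 5–8: 292 + 495 + 210 + 269 = 1266
CMA at t=6 = (1826 + 1266) / (2·4) = 3092 / 8 = 386.500

386.500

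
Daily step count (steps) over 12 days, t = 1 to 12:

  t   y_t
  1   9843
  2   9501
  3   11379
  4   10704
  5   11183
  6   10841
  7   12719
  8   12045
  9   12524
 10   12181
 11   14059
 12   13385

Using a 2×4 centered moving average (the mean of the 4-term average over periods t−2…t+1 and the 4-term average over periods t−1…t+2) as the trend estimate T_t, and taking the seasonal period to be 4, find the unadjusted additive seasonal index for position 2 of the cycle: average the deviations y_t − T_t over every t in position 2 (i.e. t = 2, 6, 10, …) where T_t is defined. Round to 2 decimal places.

-688.56

Season position 2 occurs at t = 6, 10 (where T_t is defined).
t=6: T_6 = 11529.3750; y_6 − T_6 = 10841 − 11529.3750 = -688.3750
t=10: T_10 = 12869.7500; y_10 − T_10 = 12181 − 12869.7500 = -688.7500
Mean deviation: (-688.3750 + -688.7500) / 2 = -688.56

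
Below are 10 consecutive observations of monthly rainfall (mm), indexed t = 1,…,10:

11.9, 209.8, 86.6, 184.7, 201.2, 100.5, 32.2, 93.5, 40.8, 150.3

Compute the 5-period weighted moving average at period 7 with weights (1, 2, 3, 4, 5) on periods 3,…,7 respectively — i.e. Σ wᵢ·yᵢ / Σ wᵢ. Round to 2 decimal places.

Weighted sum: 1·86.6 + 2·184.7 + 3·201.2 + 4·100.5 + 5·32.2 = 86.6 + 369.4 + 603.6 + 402.0 + 161.0 = 1622.6
Weight total: 1 + 2 + 3 + 4 + 5 = 15
WMA = 1622.6 / 15 = 108.17

108.17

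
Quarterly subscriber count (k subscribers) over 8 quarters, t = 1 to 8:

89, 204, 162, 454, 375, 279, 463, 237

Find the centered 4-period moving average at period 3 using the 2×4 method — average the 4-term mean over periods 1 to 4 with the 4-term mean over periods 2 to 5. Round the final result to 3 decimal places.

263.000

Sum over 1–4: 89 + 204 + 162 + 454 = 909
Sum over 2–5: 204 + 162 + 454 + 375 = 1195
CMA at t=3 = (909 + 1195) / (2·4) = 2104 / 8 = 263.000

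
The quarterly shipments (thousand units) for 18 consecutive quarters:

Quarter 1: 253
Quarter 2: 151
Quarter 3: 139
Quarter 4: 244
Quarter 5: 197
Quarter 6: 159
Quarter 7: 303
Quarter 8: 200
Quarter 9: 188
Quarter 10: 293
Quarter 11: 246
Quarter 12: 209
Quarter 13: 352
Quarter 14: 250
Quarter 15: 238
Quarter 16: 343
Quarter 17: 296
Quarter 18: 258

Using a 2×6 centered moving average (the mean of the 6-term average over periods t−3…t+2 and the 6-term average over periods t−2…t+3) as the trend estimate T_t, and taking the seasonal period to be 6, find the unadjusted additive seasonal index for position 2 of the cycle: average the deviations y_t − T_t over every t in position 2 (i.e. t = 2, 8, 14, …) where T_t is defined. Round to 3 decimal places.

Season position 2 occurs at t = 8, 14 (where T_t is defined).
t=8: T_8 = 227.41667; y_8 − T_8 = 200 − 227.41667 = -27.41667
t=14: T_14 = 277.16667; y_14 − T_14 = 250 − 277.16667 = -27.16667
Mean deviation: (-27.41667 + -27.16667) / 2 = -27.292

-27.292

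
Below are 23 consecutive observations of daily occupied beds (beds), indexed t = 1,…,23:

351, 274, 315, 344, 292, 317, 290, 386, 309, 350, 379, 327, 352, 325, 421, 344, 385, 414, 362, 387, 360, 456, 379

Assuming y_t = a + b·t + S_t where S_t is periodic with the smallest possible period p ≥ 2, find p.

7

First differences y_{t+1} − y_t: -77, 41, 29, -52, 25, -27, 96, -77, 41, 29, -52, 25, -27, 96, -77, 41, …
The difference pattern repeats every 7 terms and not for any smaller step, so p = 7.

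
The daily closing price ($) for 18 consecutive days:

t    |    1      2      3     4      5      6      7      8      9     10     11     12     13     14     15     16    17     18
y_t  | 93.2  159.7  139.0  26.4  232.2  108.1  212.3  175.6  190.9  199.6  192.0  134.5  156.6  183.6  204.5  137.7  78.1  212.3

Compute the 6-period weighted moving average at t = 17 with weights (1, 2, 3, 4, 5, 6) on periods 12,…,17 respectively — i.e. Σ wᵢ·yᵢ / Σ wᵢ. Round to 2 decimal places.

Weighted sum: 1·134.5 + 2·156.6 + 3·183.6 + 4·204.5 + 5·137.7 + 6·78.1 = 134.5 + 313.2 + 550.8 + 818.0 + 688.5 + 468.6 = 2973.6
Weight total: 1 + 2 + 3 + 4 + 5 + 6 = 21
WMA = 2973.6 / 21 = 141.60

141.60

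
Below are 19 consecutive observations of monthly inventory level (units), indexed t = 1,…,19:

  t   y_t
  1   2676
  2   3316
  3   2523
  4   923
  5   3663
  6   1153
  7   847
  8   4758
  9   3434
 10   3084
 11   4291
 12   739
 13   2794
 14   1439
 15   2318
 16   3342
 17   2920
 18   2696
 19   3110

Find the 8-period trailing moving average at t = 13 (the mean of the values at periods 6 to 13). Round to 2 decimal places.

Sum of periods 6–13: 1153 + 847 + 4758 + 3434 + 3084 + 4291 + 739 + 2794 = 21100
Divide by 8: 21100 / 8 = 2637.50

2637.50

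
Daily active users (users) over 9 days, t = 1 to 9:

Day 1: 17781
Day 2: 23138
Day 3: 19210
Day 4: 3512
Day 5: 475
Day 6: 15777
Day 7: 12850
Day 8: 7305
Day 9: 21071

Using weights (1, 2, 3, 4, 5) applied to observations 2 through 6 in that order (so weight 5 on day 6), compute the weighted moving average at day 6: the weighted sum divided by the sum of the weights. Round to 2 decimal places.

10191.93

Weighted sum: 1·23138 + 2·19210 + 3·3512 + 4·475 + 5·15777 = 23138 + 38420 + 10536 + 1900 + 78885 = 152879
Weight total: 1 + 2 + 3 + 4 + 5 = 15
WMA = 152879 / 15 = 10191.93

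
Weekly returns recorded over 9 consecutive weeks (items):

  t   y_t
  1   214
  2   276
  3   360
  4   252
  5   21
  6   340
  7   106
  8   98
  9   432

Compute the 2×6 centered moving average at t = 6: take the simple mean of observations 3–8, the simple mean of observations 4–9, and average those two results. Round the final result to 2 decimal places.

202.17

Sum over 3–8: 360 + 252 + 21 + 340 + 106 + 98 = 1177
Sum over 4–9: 252 + 21 + 340 + 106 + 98 + 432 = 1249
CMA at t=6 = (1177 + 1249) / (2·6) = 2426 / 12 = 202.17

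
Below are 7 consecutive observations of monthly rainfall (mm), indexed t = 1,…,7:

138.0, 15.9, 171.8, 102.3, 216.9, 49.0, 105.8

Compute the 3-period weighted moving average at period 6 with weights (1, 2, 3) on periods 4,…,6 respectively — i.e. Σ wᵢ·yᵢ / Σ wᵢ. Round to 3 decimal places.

113.850

Weighted sum: 1·102.3 + 2·216.9 + 3·49.0 = 102.3 + 433.8 + 147.0 = 683.1
Weight total: 1 + 2 + 3 = 6
WMA = 683.1 / 6 = 113.850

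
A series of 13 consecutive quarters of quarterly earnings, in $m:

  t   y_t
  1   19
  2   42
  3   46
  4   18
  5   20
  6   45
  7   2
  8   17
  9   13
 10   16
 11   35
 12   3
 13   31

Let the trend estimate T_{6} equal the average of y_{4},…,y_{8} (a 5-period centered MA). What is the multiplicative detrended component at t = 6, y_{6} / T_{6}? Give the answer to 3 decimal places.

2.206

Trend T_6 = (18 + 20 + 45 + 2 + 17) / 5 = 102/5 = 20.40000
Ratio to trend: 45 / 20.40000 = 2.206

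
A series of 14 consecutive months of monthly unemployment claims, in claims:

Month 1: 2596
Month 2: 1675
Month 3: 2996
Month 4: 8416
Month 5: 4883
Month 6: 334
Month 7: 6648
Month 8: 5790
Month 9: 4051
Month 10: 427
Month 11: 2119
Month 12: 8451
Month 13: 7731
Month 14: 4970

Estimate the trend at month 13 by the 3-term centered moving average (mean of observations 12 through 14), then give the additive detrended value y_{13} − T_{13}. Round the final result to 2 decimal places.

Trend T_13 = (8451 + 7731 + 4970) / 3 = 21152/3 = 7050.6667
Detrended value: 7731 − 7050.6667 = 680.33

680.33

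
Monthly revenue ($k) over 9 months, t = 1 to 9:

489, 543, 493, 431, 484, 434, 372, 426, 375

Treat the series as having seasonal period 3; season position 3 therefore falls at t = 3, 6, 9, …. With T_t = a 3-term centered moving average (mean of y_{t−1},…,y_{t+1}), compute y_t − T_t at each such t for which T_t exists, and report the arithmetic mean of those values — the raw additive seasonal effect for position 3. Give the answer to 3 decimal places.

4.000

Season position 3 occurs at t = 3, 6 (where T_t is defined).
t=3: T_3 = 489.00000; y_3 − T_3 = 493 − 489.00000 = 4.00000
t=6: T_6 = 430.00000; y_6 − T_6 = 434 − 430.00000 = 4.00000
Mean deviation: (4.00000 + 4.00000) / 2 = 4.000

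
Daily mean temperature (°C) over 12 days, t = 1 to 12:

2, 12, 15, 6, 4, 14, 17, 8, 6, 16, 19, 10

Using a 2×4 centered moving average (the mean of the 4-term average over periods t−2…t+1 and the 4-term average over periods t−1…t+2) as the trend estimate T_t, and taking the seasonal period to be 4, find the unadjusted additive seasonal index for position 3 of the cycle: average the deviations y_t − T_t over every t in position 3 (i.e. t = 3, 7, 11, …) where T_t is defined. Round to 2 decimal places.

Season position 3 occurs at t = 3, 7 (where T_t is defined).
t=3: T_3 = 9.0000; y_3 − T_3 = 15 − 9.0000 = 6.0000
t=7: T_7 = 11.0000; y_7 − T_7 = 17 − 11.0000 = 6.0000
Mean deviation: (6.0000 + 6.0000) / 2 = 6.00

6.00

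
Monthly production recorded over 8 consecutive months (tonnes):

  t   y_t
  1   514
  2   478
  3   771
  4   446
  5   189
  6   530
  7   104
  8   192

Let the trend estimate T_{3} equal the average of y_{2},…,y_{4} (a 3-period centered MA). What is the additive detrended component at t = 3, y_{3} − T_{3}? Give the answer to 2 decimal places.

206.00

Trend T_3 = (478 + 771 + 446) / 3 = 1695/3 = 565.0000
Detrended value: 771 − 565.0000 = 206.00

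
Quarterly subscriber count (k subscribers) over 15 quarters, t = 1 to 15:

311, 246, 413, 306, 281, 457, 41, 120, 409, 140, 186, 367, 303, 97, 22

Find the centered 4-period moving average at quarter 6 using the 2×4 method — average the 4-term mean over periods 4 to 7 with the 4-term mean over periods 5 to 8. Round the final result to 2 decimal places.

248.00

Sum over 4–7: 306 + 281 + 457 + 41 = 1085
Sum over 5–8: 281 + 457 + 41 + 120 = 899
CMA at t=6 = (1085 + 899) / (2·4) = 1984 / 8 = 248.00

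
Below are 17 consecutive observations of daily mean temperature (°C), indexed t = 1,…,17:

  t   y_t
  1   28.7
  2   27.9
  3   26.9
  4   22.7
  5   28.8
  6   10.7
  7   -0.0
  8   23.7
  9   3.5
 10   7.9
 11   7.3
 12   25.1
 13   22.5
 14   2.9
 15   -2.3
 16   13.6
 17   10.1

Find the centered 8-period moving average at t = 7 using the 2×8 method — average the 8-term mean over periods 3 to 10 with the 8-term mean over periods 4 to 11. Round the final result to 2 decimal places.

14.30

Sum over 3–10: 26.9 + 22.7 + 28.8 + 10.7 + (-0.0) + 23.7 + 3.5 + 7.9 = 124.2
Sum over 4–11: 22.7 + 28.8 + 10.7 + (-0.0) + 23.7 + 3.5 + 7.9 + 7.3 = 104.6
CMA at t=7 = (124.2 + 104.6) / (2·8) = 228.8 / 16 = 14.30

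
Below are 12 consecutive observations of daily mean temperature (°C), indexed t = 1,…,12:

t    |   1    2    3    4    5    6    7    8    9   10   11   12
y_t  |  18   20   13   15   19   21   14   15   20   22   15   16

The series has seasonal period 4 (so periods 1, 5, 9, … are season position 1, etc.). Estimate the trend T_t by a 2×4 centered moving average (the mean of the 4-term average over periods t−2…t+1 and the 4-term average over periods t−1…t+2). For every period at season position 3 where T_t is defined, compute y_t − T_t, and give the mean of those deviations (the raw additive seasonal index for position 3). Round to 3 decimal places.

Season position 3 occurs at t = 3, 7 (where T_t is defined).
t=3: T_3 = 16.62500; y_3 − T_3 = 13 − 16.62500 = -3.62500
t=7: T_7 = 17.37500; y_7 − T_7 = 14 − 17.37500 = -3.37500
Mean deviation: (-3.62500 + -3.37500) / 2 = -3.500

-3.500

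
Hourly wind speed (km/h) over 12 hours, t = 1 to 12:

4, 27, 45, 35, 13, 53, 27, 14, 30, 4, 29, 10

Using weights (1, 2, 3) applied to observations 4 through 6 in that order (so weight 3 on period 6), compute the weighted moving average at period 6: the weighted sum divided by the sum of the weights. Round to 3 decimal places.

36.667

Weighted sum: 1·35 + 2·13 + 3·53 = 35 + 26 + 159 = 220
Weight total: 1 + 2 + 3 = 6
WMA = 220 / 6 = 36.667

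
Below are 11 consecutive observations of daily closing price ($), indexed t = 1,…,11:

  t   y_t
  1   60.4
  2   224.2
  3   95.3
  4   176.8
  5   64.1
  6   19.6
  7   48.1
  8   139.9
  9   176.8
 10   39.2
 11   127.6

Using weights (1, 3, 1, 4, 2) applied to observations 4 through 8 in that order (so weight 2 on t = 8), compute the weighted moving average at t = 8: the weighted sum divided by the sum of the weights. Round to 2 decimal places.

Weighted sum: 1·176.8 + 3·64.1 + 1·19.6 + 4·48.1 + 2·139.9 = 176.8 + 192.3 + 19.6 + 192.4 + 279.8 = 860.9
Weight total: 1 + 3 + 1 + 4 + 2 = 11
WMA = 860.9 / 11 = 78.26

78.26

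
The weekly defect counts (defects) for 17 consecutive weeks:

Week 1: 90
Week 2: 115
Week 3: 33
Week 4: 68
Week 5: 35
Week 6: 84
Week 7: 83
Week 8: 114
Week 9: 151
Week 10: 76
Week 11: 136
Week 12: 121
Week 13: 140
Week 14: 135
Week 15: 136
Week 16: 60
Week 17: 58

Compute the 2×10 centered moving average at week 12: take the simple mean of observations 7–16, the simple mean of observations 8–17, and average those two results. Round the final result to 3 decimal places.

Sum over 7–16: 83 + 114 + 151 + 76 + 136 + 121 + 140 + 135 + 136 + 60 = 1152
Sum over 8–17: 114 + 151 + 76 + 136 + 121 + 140 + 135 + 136 + 60 + 58 = 1127
CMA at t=12 = (1152 + 1127) / (2·10) = 2279 / 20 = 113.950

113.950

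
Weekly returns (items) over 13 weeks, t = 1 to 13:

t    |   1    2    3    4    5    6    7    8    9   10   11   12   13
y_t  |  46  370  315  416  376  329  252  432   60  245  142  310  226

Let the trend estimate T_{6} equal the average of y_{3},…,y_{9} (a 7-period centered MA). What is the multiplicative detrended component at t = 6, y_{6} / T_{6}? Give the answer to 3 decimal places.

Trend T_6 = (315 + 416 + 376 + 329 + 252 + 432 + 60) / 7 = 2180/7 = 311.42857
Ratio to trend: 329 / 311.42857 = 1.056

1.056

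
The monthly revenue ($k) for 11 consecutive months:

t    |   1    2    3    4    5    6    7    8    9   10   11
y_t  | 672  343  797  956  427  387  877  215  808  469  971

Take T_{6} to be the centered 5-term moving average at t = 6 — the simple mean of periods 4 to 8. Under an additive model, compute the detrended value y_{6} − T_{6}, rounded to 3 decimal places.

Trend T_6 = (956 + 427 + 387 + 877 + 215) / 5 = 2862/5 = 572.40000
Detrended value: 387 − 572.40000 = -185.400

-185.400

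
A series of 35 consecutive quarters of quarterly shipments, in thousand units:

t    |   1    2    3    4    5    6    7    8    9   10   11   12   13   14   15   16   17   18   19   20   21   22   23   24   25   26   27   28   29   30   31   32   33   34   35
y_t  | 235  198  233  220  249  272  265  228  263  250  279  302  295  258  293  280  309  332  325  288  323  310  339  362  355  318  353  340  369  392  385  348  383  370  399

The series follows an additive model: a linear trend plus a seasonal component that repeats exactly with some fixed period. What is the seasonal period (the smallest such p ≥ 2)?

First differences y_{t+1} − y_t: -37, 35, -13, 29, 23, -7, -37, 35, -13, 29, 23, -7, -37, 35, …
The difference pattern repeats every 6 terms and not for any smaller step, so p = 6.

6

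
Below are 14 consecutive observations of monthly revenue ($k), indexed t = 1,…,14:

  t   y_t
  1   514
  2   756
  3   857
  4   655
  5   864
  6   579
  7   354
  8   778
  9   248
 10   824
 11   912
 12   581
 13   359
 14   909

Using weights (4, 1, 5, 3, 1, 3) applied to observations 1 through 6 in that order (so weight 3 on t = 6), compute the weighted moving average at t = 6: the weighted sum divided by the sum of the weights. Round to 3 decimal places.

Weighted sum: 4·514 + 1·756 + 5·857 + 3·655 + 1·864 + 3·579 = 2056 + 756 + 4285 + 1965 + 864 + 1737 = 11663
Weight total: 4 + 1 + 5 + 3 + 1 + 3 = 17
WMA = 11663 / 17 = 686.059

686.059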